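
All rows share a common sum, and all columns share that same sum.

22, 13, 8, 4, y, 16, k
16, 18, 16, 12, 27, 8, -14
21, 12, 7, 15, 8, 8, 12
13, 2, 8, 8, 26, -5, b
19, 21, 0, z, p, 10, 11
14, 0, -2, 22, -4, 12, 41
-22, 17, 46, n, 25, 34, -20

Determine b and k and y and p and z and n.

b = 31, k = 22, y = -2, p = 3, z = 19, n = 3

Rows 2 and 3 both sum to 83, so that's the common total.
Row 4: 13 + 2 + 8 + 8 + 26 − 5 = 52, so its missing entry is 83 − 52 = 31.
Column 7: -14 + 12 + 31 + 11 + 41 − 20 = 61, so its missing entry is 83 − 61 = 22.
Row 1: 22 + 13 + 8 + 4 + 16 + 22 = 85, so its missing entry is 83 − 85 = -2.
Column 5: -2 + 27 + 8 + 26 − 4 + 25 = 80, so its missing entry is 83 − 80 = 3.
Row 5: 19 + 21 + 0 + 3 + 10 + 11 = 64, so its missing entry is 83 − 64 = 19.
Row 7: -22 + 17 + 46 + 25 + 34 − 20 = 80, so its missing entry is 83 − 80 = 3.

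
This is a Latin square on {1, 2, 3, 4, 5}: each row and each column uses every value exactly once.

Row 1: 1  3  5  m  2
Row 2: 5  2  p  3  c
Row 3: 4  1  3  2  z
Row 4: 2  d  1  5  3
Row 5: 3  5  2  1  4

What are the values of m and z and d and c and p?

Cell (3,5): row 3 already has {1, 2, 3, 4} → 5.
At (row 2, col 3): column 3 already has {1, 2, 3, 5}, so the value is 4.
Cell (4,2): row 4 already has {1, 2, 3, 5} → 4.
At (row 1, col 4): row 1 already has {1, 2, 3, 5}, so the value is 4.
Cell (2,5): row 2 already has {2, 3, 4, 5} → 1.

m = 4, z = 5, d = 4, c = 1, p = 4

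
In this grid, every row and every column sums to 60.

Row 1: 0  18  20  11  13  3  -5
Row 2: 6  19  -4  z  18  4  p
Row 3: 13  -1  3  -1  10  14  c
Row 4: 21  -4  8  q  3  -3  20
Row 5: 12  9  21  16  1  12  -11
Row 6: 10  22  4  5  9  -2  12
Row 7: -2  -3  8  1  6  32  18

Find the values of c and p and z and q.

c = 22, p = 4, z = 13, q = 15

Row 4: 21 − 4 + 8 + 3 − 3 + 20 = 45, so its missing entry is 60 − 45 = 15.
Row 3: 13 − 1 + 3 − 1 + 10 + 14 = 38, so its missing entry is 60 − 38 = 22.
Column 7: -5 + 22 + 20 − 11 + 12 + 18 = 56, so its missing entry is 60 − 56 = 4.
Row 2: 6 + 19 − 4 + 18 + 4 + 4 = 47, so its missing entry is 60 − 47 = 13.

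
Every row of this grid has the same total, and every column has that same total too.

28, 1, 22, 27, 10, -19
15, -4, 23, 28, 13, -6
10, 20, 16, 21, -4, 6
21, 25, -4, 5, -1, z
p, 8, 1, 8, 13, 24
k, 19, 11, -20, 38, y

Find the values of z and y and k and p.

Rows 1 and 2 both sum to 69, so that's the common total.
The known cells in row 5 total 54, leaving 69 − 54 = 15 for the blank.
The known cells in column 1 total 89, leaving 69 − 89 = -20 for the blank.
The known cells in row 6 total 28, leaving 69 − 28 = 41 for the blank.
The known cells in row 4 total 46, leaving 69 − 46 = 23 for the blank.

z = 23, y = 41, k = -20, p = 15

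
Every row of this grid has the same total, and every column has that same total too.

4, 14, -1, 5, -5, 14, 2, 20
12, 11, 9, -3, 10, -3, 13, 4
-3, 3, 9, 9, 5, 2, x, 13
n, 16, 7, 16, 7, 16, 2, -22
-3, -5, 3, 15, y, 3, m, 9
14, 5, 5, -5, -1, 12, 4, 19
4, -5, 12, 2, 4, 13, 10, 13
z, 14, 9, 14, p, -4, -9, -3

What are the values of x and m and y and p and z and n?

Rows 1 and 2 both sum to 53, so that's the common total.
Row 4 has 16 + 7 + 16 + 7 + 16 + 2 − 22 = 42; the blank must be 53 − 42 = 11.
Column 1 has 4 + 12 − 3 + 11 − 3 + 14 + 4 = 39; the blank must be 53 − 39 = 14.
Row 8 has 14 + 14 + 9 + 14 − 4 − 9 − 3 = 35; the blank must be 53 − 35 = 18.
Column 5 has -5 + 10 + 5 + 7 − 1 + 4 + 18 = 38; the blank must be 53 − 38 = 15.
Row 5 has -3 − 5 + 3 + 15 + 15 + 3 + 9 = 37; the blank must be 53 − 37 = 16.
Row 3 has -3 + 3 + 9 + 9 + 5 + 2 + 13 = 38; the blank must be 53 − 38 = 15.

x = 15, m = 16, y = 15, p = 18, z = 14, n = 11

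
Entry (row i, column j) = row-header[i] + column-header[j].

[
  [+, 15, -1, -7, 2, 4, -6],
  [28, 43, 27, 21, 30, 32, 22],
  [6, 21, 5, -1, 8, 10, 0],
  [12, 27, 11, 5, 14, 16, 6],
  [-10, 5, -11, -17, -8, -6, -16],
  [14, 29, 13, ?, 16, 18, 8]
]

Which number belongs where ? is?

14 + (-7) = 7.

7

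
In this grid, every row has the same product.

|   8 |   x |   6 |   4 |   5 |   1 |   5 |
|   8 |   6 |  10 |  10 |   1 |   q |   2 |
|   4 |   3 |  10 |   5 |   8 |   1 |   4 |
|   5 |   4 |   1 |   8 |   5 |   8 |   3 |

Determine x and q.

Rows 3 and 4 each multiply to 19200, so every row has product 19200.
Row 1: 8×6×4×5×1×5 = 4800, so the missing entry is 19200 ÷ 4800 = 4.
Row 2: 8×6×10×10×1×2 = 9600, so the missing entry is 19200 ÷ 9600 = 2.

x = 4, q = 2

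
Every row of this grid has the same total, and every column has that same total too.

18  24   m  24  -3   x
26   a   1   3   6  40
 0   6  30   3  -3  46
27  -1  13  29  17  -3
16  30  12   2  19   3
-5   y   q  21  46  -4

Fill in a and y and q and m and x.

a = 6, y = 17, q = 7, m = 19, x = 0

Rows 3 and 4 both sum to 82, so that's the common total.
Row 2: 26 + 1 + 3 + 6 + 40 = 76, so its missing entry is 82 − 76 = 6.
Column 2: 24 + 6 + 6 − 1 + 30 = 65, so its missing entry is 82 − 65 = 17.
Column 6: 40 + 46 − 3 + 3 − 4 = 82, so its missing entry is 82 − 82 = 0.
Row 1: 18 + 24 + 24 − 3 + 0 = 63, so its missing entry is 82 − 63 = 19.
Row 6: -5 + 17 + 21 + 46 − 4 = 75, so its missing entry is 82 − 75 = 7.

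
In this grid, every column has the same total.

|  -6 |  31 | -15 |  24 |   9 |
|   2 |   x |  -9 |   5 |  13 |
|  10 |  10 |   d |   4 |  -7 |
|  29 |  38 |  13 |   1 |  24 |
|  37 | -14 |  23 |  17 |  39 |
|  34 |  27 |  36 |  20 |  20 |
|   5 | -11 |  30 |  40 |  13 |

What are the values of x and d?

x = 30, d = 33

Columns 4 and 5 both add up to 111, so every column sums to 111.
Column 2: 31 + 10 + 38 − 14 + 27 − 11 = 81, so the missing entry is 111 − 81 = 30.
Column 3: -15 − 9 + 13 + 23 + 36 + 30 = 78, so the missing entry is 111 − 78 = 33.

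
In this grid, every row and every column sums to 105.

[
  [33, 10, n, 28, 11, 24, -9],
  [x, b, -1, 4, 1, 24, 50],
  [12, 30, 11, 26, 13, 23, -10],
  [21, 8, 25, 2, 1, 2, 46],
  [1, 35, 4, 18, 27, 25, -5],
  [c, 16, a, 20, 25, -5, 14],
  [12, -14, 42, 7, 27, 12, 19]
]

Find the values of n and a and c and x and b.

n = 8, a = 16, c = 19, x = 7, b = 20

Column 2: 10 + 30 + 8 + 35 + 16 − 14 = 85, so its missing entry is 105 − 85 = 20.
Row 1: 33 + 10 + 28 + 11 + 24 − 9 = 97, so its missing entry is 105 − 97 = 8.
Row 2: 20 − 1 + 4 + 1 + 24 + 50 = 98, so its missing entry is 105 − 98 = 7.
Column 1: 33 + 7 + 12 + 21 + 1 + 12 = 86, so its missing entry is 105 − 86 = 19.
Row 6: 19 + 16 + 20 + 25 − 5 + 14 = 89, so its missing entry is 105 − 89 = 16.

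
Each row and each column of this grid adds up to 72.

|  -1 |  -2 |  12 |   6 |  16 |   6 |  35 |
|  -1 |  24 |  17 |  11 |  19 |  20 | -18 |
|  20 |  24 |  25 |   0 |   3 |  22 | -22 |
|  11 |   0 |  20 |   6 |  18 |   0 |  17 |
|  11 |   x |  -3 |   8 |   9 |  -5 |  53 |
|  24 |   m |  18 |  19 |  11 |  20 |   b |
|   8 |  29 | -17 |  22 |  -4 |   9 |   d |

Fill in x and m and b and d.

Row 7 has 8 + 29 − 17 + 22 − 4 + 9 = 47; the blank must be 72 − 47 = 25.
Column 7 has 35 − 18 − 22 + 17 + 53 + 25 = 90; the blank must be 72 − 90 = -18.
Row 5 has 11 − 3 + 8 + 9 − 5 + 53 = 73; the blank must be 72 − 73 = -1.
Row 6 has 24 + 18 + 19 + 11 + 20 − 18 = 74; the blank must be 72 − 74 = -2.

x = -1, m = -2, b = -18, d = 25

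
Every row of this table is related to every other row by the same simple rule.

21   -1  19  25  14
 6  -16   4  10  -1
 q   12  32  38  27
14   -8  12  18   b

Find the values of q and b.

The difference between any two rows is the same in every column — this is an addition table with the headers hidden.
Row 3 minus row 1 is 38 − 25 = 13, so its entry in column 1 is 21 + 13 = 34.
Row 4 minus row 1 is 18 − 25 = -7, so its entry in column 5 is 14 + (-7) = 7.

q = 34, b = 7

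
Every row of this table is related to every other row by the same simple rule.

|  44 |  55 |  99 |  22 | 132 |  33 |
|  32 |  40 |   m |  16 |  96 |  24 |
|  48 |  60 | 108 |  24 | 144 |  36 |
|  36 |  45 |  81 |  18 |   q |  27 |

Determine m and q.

Each row is a constant multiple of every other row — this is a multiplication table with the headers hidden.
Row 2 is 16/22 = 8/11 times row 1, so its entry in column 3 is 99 × 8/11 = 72.
Row 4 is 18/22 = 9/11 times row 1, so its entry in column 5 is 132 × 9/11 = 108.

m = 72, q = 108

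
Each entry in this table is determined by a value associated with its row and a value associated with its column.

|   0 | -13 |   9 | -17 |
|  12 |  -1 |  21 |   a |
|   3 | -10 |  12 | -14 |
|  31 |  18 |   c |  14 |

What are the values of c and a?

The difference between any two rows is the same in every column — this is an addition table with the headers hidden.
Row 4 minus row 1 is 18 − (-13) = 31, so its entry in column 3 is 9 + 31 = 40.
Row 2 minus row 1 is -1 − (-13) = 12, so its entry in column 4 is -17 + 12 = -5.

c = 40, a = -5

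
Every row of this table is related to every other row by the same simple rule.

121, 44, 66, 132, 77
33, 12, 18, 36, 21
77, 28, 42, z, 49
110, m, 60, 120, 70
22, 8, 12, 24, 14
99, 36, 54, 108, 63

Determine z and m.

z = 84, m = 40

Each row is a constant multiple of every other row — this is a multiplication table with the headers hidden.
Row 3 is 49/77 = 7/11 times row 1, so its entry in column 4 is 132 × 7/11 = 84.
Row 4 is 70/77 = 10/11 times row 1, so its entry in column 2 is 44 × 10/11 = 40.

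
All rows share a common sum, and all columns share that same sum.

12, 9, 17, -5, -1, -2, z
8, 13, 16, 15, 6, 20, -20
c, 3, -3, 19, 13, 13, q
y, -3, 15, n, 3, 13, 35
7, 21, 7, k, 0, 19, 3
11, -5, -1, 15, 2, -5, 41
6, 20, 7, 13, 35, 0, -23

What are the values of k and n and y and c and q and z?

k = 1, n = 0, y = -5, c = 19, q = -6, z = 28

Rows 2 and 6 both sum to 58, so that's the common total.
Row 5 has 7 + 21 + 7 + 0 + 19 + 3 = 57; the blank must be 58 − 57 = 1.
Row 1 has 12 + 9 + 17 − 5 − 1 − 2 = 30; the blank must be 58 − 30 = 28.
Column 4 has -5 + 15 + 19 + 1 + 15 + 13 = 58; the blank must be 58 − 58 = 0.
Row 4 has -3 + 15 + 0 + 3 + 13 + 35 = 63; the blank must be 58 − 63 = -5.
Column 1 has 12 + 8 − 5 + 7 + 11 + 6 = 39; the blank must be 58 − 39 = 19.
Row 3 has 19 + 3 − 3 + 19 + 13 + 13 = 64; the blank must be 58 − 64 = -6.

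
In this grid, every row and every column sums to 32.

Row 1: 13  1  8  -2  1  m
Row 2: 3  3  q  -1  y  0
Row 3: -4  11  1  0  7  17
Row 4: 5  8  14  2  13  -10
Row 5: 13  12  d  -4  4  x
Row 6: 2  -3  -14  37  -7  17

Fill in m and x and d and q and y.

Column 5 has 1 + 7 + 13 + 4 − 7 = 18; the blank must be 32 − 18 = 14.
Row 2 has 3 + 3 − 1 + 14 + 0 = 19; the blank must be 32 − 19 = 13.
Column 3 has 8 + 13 + 1 + 14 − 14 = 22; the blank must be 32 − 22 = 10.
Row 5 has 13 + 12 + 10 − 4 + 4 = 35; the blank must be 32 − 35 = -3.
Row 1 has 13 + 1 + 8 − 2 + 1 = 21; the blank must be 32 − 21 = 11.

m = 11, x = -3, d = 10, q = 13, y = 14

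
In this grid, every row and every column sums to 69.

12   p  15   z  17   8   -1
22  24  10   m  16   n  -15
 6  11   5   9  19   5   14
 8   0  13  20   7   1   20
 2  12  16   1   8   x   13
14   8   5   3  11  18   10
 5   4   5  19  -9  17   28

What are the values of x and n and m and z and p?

x = 17, n = 3, m = 9, z = 8, p = 10

Column 2 has 24 + 11 + 0 + 12 + 8 + 4 = 59; the blank must be 69 − 59 = 10.
Row 1 has 12 + 10 + 15 + 17 + 8 − 1 = 61; the blank must be 69 − 61 = 8.
Row 5 has 2 + 12 + 16 + 1 + 8 + 13 = 52; the blank must be 69 − 52 = 17.
Column 6 has 8 + 5 + 1 + 17 + 18 + 17 = 66; the blank must be 69 − 66 = 3.
Row 2 has 22 + 24 + 10 + 16 + 3 − 15 = 60; the blank must be 69 − 60 = 9.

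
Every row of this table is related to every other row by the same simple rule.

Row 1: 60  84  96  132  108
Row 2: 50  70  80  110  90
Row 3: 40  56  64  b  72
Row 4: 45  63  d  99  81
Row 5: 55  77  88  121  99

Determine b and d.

b = 88, d = 72

Each row is a constant multiple of every other row — this is a multiplication table with the headers hidden.
Row 3 is 56/84 = 2/3 times row 1, so its entry in column 4 is 132 × 2/3 = 88.
Row 4 is 63/84 = 3/4 times row 1, so its entry in column 3 is 96 × 3/4 = 72.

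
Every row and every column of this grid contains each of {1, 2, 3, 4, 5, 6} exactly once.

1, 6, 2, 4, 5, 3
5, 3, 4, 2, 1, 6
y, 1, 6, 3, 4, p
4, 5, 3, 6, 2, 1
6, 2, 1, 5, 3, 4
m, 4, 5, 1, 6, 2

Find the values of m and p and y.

At (row 6, col 1): row 6 already has {1, 2, 4, 5, 6}, so the value is 3.
At (row 3, col 6): column 6 already has {1, 2, 3, 4, 6}, so the value is 5.
Cell (3,1): row 3 already has {1, 3, 4, 5, 6} → 2.

m = 3, p = 5, y = 2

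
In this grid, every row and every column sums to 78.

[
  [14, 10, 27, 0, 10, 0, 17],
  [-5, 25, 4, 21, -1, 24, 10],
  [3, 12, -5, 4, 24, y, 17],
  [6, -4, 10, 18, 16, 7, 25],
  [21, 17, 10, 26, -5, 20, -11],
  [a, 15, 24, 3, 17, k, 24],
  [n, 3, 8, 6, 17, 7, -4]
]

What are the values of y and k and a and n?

Row 7: 3 + 8 + 6 + 17 + 7 − 4 = 37, so its missing entry is 78 − 37 = 41.
Row 3: 3 + 12 − 5 + 4 + 24 + 17 = 55, so its missing entry is 78 − 55 = 23.
Column 1: 14 − 5 + 3 + 6 + 21 + 41 = 80, so its missing entry is 78 − 80 = -2.
Row 6: -2 + 15 + 24 + 3 + 17 + 24 = 81, so its missing entry is 78 − 81 = -3.

y = 23, k = -3, a = -2, n = 41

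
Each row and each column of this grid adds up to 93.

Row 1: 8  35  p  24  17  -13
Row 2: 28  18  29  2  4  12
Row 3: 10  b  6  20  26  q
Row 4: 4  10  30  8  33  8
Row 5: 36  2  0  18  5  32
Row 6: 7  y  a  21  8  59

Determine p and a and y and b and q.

The known cells in row 1 total 71, leaving 93 − 71 = 22 for the blank.
The known cells in column 6 total 98, leaving 93 − 98 = -5 for the blank.
The known cells in row 3 total 57, leaving 93 − 57 = 36 for the blank.
The known cells in column 2 total 101, leaving 93 − 101 = -8 for the blank.
The known cells in row 6 total 87, leaving 93 − 87 = 6 for the blank.

p = 22, a = 6, y = -8, b = 36, q = -5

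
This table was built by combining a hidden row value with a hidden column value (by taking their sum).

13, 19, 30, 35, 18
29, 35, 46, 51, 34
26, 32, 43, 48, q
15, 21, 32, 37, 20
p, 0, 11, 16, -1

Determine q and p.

q = 31, p = -6

The difference between any two rows is the same in every column — this is an addition table with the headers hidden.
Row 3 minus row 1 is 32 − 19 = 13, so its entry in column 5 is 18 + 13 = 31.
Row 5 minus row 1 is 0 − 19 = -19, so its entry in column 1 is 13 + (-19) = -6.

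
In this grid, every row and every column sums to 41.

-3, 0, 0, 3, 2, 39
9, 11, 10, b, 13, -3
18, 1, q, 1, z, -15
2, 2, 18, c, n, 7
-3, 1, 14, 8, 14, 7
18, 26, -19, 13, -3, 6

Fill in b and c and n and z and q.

Column 3: 0 + 10 + 18 + 14 − 19 = 23, so its missing entry is 41 − 23 = 18.
Row 3: 18 + 1 + 18 + 1 − 15 = 23, so its missing entry is 41 − 23 = 18.
Column 5: 2 + 13 + 18 + 14 − 3 = 44, so its missing entry is 41 − 44 = -3.
Row 4: 2 + 2 + 18 − 3 + 7 = 26, so its missing entry is 41 − 26 = 15.
Row 2: 9 + 11 + 10 + 13 − 3 = 40, so its missing entry is 41 − 40 = 1.

b = 1, c = 15, n = -3, z = 18, q = 18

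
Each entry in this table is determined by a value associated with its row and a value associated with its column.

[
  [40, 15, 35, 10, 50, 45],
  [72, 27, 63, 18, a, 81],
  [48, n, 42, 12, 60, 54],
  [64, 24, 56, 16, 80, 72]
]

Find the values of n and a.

n = 18, a = 90

Each row is a constant multiple of every other row — this is a multiplication table with the headers hidden.
Row 3 is 48/40 = 6/5 times row 1, so its entry in column 2 is 15 × 6/5 = 18.
Row 2 is 72/40 = 9/5 times row 1, so its entry in column 5 is 50 × 9/5 = 90.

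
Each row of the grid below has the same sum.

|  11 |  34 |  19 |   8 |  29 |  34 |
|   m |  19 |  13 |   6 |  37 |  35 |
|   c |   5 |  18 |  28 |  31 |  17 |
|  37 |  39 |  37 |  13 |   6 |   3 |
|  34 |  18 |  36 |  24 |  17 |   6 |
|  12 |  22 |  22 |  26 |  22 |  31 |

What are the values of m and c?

Row 4 sums to 135 and so does row 5; that's the common total.
In row 2 the known cells total 110, leaving 135 − 110 = 25.
In row 3 the known cells total 99, leaving 135 − 99 = 36.

m = 25, c = 36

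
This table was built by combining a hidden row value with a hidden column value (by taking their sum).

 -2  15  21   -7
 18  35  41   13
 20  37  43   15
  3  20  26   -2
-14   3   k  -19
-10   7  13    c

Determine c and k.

c = -15, k = 9

The difference between any two rows is the same in every column — this is an addition table with the headers hidden.
Row 6 minus row 1 is -10 − (-2) = -8, so its entry in column 4 is -7 + (-8) = -15.
Row 5 minus row 1 is -14 − (-2) = -12, so its entry in column 3 is 21 + (-12) = 9.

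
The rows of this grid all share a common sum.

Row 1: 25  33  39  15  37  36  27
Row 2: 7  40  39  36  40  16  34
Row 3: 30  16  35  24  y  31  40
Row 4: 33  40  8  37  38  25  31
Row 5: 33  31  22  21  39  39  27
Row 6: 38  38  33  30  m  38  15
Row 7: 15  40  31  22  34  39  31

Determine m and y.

The complete rows each total 212.
Row 6 is missing 212 − 192 = 20 (since 38 + 38 + 33 + 30 + 38 + 15 = 192).
Row 3 is missing 212 − 176 = 36 (since 30 + 16 + 35 + 24 + 31 + 40 = 176).

m = 20, y = 36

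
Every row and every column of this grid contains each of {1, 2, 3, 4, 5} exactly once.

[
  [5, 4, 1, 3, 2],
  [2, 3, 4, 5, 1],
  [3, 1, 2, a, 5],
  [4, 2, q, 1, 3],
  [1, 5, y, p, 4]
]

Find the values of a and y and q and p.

a = 4, y = 3, q = 5, p = 2

At (row 3, col 4): row 3 already has {1, 2, 3, 5}, so the value is 4.
Cell (4,3): row 4 already has {1, 2, 3, 4} → 5.
Cell (5,3): column 3 already has {1, 2, 4, 5} → 3.
For row 5, column 4: row 5 already has {1, 3, 4, 5}; that leaves 2.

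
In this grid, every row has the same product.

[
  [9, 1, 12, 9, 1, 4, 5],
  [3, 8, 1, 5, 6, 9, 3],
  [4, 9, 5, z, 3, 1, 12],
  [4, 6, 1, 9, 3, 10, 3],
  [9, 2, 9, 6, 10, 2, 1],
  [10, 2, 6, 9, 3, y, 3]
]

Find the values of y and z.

Rows 2 and 4 each multiply to 19440, so every row has product 19440.
Row 6: 10×2×6×9×3×3 = 9720, so the missing entry is 19440 ÷ 9720 = 2.
Row 3: 4×9×5×3×1×12 = 6480, so the missing entry is 19440 ÷ 6480 = 3.

y = 2, z = 3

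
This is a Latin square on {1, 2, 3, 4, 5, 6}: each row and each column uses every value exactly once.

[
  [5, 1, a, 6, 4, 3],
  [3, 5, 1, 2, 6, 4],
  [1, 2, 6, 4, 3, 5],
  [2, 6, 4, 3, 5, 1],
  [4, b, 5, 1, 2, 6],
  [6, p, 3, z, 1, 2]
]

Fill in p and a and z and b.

p = 4, a = 2, z = 5, b = 3

Cell (6,4): column 4 already has {1, 2, 3, 4, 6} → 5.
Cell (1,3): row 1 already has {1, 3, 4, 5, 6} → 2.
Cell (5,2): row 5 already has {1, 2, 4, 5, 6} → 3.
At (row 6, col 2): row 6 already has {1, 2, 3, 5, 6}, so the value is 4.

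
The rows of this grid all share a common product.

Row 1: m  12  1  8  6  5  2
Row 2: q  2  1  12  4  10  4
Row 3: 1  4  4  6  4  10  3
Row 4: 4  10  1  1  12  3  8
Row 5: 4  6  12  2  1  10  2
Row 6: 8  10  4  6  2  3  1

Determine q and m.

q = 3, m = 2

Rows 5 and 6 each multiply to 11520, so every row has product 11520.
Row 2: 2×1×12×4×10×4 = 3840, so the missing entry is 11520 ÷ 3840 = 3.
Row 1: 12×1×8×6×5×2 = 5760, so the missing entry is 11520 ÷ 5760 = 2.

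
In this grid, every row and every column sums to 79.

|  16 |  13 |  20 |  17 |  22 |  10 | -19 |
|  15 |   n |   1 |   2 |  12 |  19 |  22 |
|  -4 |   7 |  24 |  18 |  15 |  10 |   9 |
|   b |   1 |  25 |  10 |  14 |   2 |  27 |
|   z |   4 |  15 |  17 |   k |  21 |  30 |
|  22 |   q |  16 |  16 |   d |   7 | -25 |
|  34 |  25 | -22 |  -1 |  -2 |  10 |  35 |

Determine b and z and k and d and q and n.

b = 0, z = -4, k = -4, d = 22, q = 21, n = 8

The known cells in row 2 total 71, leaving 79 − 71 = 8 for the blank.
The known cells in column 2 total 58, leaving 79 − 58 = 21 for the blank.
The known cells in row 6 total 57, leaving 79 − 57 = 22 for the blank.
The known cells in column 5 total 83, leaving 79 − 83 = -4 for the blank.
The known cells in row 5 total 83, leaving 79 − 83 = -4 for the blank.
The known cells in row 4 total 79, leaving 79 − 79 = 0 for the blank.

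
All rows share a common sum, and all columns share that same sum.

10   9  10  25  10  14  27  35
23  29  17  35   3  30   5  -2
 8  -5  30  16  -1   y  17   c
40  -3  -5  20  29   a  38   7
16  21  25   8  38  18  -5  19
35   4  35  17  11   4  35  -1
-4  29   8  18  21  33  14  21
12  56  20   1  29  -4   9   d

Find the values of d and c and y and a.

d = 17, c = 44, y = 31, a = 14

Rows 1 and 2 both sum to 140, so that's the common total.
The known cells in row 4 total 126, leaving 140 − 126 = 14 for the blank.
The known cells in column 6 total 109, leaving 140 − 109 = 31 for the blank.
The known cells in row 8 total 123, leaving 140 − 123 = 17 for the blank.
The known cells in row 3 total 96, leaving 140 − 96 = 44 for the blank.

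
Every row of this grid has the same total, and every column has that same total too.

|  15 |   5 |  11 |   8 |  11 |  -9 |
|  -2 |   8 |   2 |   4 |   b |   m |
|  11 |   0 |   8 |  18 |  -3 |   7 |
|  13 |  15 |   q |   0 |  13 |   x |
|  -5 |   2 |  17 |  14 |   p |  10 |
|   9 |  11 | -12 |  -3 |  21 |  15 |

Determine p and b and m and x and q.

p = 3, b = -4, m = 33, x = -15, q = 15

Rows 1 and 3 both sum to 41, so that's the common total.
Row 5 has -5 + 2 + 17 + 14 + 10 = 38; the blank must be 41 − 38 = 3.
Column 5 has 11 − 3 + 13 + 3 + 21 = 45; the blank must be 41 − 45 = -4.
Row 2 has -2 + 8 + 2 + 4 − 4 = 8; the blank must be 41 − 8 = 33.
Column 3 has 11 + 2 + 8 + 17 − 12 = 26; the blank must be 41 − 26 = 15.
Row 4 has 13 + 15 + 15 + 0 + 13 = 56; the blank must be 41 − 56 = -15.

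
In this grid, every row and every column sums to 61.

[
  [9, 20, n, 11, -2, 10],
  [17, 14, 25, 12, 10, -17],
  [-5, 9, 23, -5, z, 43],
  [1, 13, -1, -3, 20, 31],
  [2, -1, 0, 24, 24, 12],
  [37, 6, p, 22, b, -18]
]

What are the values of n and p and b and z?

Row 1 has 9 + 20 + 11 − 2 + 10 = 48; the blank must be 61 − 48 = 13.
Row 3 has -5 + 9 + 23 − 5 + 43 = 65; the blank must be 61 − 65 = -4.
Column 5 has -2 + 10 − 4 + 20 + 24 = 48; the blank must be 61 − 48 = 13.
Row 6 has 37 + 6 + 22 + 13 − 18 = 60; the blank must be 61 − 60 = 1.

n = 13, p = 1, b = 13, z = -4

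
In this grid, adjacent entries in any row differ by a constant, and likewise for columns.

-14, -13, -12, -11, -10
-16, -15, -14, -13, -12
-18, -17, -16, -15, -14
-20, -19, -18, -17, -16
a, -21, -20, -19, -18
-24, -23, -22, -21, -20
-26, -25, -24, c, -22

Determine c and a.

Along each row the entries change by 1 per step; down each column they change by -2.
Row 7: from -26 at column 1, stepping by 1 to column 4 gives -23.
Row 5: from -21 at column 2, stepping by 1 to column 1 gives -22.

c = -23, a = -22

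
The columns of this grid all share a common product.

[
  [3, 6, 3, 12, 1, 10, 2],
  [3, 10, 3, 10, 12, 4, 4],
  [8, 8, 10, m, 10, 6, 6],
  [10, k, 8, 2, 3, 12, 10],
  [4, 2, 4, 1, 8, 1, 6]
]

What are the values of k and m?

k = 3, m = 12

Columns 3 and 5 each multiply to 2880, so every column has product 2880.
Column 2: 6×10×8×2 = 960, so the missing entry is 2880 ÷ 960 = 3.
Column 4: 12×10×2×1 = 240, so the missing entry is 2880 ÷ 240 = 12.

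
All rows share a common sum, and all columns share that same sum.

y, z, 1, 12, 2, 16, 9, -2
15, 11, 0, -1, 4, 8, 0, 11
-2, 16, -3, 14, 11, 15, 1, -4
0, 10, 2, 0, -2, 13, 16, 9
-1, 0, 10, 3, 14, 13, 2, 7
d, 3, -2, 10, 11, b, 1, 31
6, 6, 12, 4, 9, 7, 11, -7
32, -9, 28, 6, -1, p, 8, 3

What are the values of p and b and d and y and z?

Rows 2 and 3 both sum to 48, so that's the common total.
The known cells in column 2 total 37, leaving 48 − 37 = 11 for the blank.
The known cells in row 1 total 49, leaving 48 − 49 = -1 for the blank.
The known cells in column 1 total 49, leaving 48 − 49 = -1 for the blank.
The known cells in row 6 total 53, leaving 48 − 53 = -5 for the blank.
The known cells in row 8 total 67, leaving 48 − 67 = -19 for the blank.

p = -19, b = -5, d = -1, y = -1, z = 11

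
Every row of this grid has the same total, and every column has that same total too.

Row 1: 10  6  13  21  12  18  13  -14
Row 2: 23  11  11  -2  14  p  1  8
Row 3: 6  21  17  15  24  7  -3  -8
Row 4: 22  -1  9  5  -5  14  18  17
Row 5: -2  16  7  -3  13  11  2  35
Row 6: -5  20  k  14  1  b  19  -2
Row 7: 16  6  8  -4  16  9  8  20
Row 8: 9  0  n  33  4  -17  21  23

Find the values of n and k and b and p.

Rows 1 and 3 both sum to 79, so that's the common total.
Row 2 has 23 + 11 + 11 − 2 + 14 + 1 + 8 = 66; the blank must be 79 − 66 = 13.
Column 6 has 18 + 13 + 7 + 14 + 11 + 9 − 17 = 55; the blank must be 79 − 55 = 24.
Row 8 has 9 + 0 + 33 + 4 − 17 + 21 + 23 = 73; the blank must be 79 − 73 = 6.
Row 6 has -5 + 20 + 14 + 1 + 24 + 19 − 2 = 71; the blank must be 79 − 71 = 8.

n = 6, k = 8, b = 24, p = 13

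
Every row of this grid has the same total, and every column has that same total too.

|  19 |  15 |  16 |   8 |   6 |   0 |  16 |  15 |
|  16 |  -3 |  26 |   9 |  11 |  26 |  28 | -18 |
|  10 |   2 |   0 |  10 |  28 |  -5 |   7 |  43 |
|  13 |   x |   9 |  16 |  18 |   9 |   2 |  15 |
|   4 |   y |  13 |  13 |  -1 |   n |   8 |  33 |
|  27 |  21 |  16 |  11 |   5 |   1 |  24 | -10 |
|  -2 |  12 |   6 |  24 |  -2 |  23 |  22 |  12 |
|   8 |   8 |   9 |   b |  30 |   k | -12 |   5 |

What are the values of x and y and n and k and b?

x = 13, y = 27, n = -2, k = 43, b = 4

Rows 1 and 2 both sum to 95, so that's the common total.
Row 4 has 13 + 9 + 16 + 18 + 9 + 2 + 15 = 82; the blank must be 95 − 82 = 13.
Column 4 has 8 + 9 + 10 + 16 + 13 + 11 + 24 = 91; the blank must be 95 − 91 = 4.
Row 8 has 8 + 8 + 9 + 4 + 30 − 12 + 5 = 52; the blank must be 95 − 52 = 43.
Column 6 has 0 + 26 − 5 + 9 + 1 + 23 + 43 = 97; the blank must be 95 − 97 = -2.
Row 5 has 4 + 13 + 13 − 1 − 2 + 8 + 33 = 68; the blank must be 95 − 68 = 27.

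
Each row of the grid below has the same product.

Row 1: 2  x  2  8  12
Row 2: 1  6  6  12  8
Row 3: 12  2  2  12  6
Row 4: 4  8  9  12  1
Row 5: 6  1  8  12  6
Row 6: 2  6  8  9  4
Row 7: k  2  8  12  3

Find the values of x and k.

Rows 2 and 4 each multiply to 3456, so every row has product 3456.
Row 1: 2×2×8×12 = 384, so the missing entry is 3456 ÷ 384 = 9.
Row 7: 2×8×12×3 = 576, so the missing entry is 3456 ÷ 576 = 6.

x = 9, k = 6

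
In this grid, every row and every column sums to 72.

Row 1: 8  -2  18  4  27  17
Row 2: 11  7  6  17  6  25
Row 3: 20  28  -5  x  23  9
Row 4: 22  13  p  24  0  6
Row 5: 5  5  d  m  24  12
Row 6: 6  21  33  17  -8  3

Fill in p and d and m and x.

Row 3 has 20 + 28 − 5 + 23 + 9 = 75; the blank must be 72 − 75 = -3.
Row 4 has 22 + 13 + 24 + 0 + 6 = 65; the blank must be 72 − 65 = 7.
Column 3 has 18 + 6 − 5 + 7 + 33 = 59; the blank must be 72 − 59 = 13.
Row 5 has 5 + 5 + 13 + 24 + 12 = 59; the blank must be 72 − 59 = 13.

p = 7, d = 13, m = 13, x = -3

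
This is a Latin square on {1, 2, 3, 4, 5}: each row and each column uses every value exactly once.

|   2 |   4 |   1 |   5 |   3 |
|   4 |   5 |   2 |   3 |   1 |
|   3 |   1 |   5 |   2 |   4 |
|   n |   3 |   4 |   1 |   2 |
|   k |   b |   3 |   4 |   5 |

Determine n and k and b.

For row 5, column 2: column 2 already has {1, 3, 4, 5}; that leaves 2.
At (row 5, col 1): row 5 already has {2, 3, 4, 5}, so the value is 1.
For row 4, column 1: row 4 already has {1, 2, 3, 4}; that leaves 5.

n = 5, k = 1, b = 2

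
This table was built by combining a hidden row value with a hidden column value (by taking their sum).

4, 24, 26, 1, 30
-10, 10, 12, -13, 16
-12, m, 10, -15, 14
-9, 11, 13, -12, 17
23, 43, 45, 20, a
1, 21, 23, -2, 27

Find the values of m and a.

The difference between any two rows is the same in every column — this is an addition table with the headers hidden.
Row 3 minus row 1 is -15 − 1 = -16, so its entry in column 2 is 24 + (-16) = 8.
Row 5 minus row 1 is 20 − 1 = 19, so its entry in column 5 is 30 + 19 = 49.

m = 8, a = 49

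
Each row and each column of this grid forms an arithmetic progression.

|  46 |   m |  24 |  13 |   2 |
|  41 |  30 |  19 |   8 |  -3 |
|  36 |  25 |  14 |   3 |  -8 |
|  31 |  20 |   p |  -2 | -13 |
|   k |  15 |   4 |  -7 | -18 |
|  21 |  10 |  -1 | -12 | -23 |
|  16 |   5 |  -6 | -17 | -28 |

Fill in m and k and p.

m = 35, k = 26, p = 9

Along each row the entries change by -11 per step; down each column they change by -5.
Row 1: from 46 at column 1, stepping by -11 to column 2 gives 35.
Row 5: from 15 at column 2, stepping by -11 to column 1 gives 26.
Row 4: from 31 at column 1, stepping by -11 to column 3 gives 9.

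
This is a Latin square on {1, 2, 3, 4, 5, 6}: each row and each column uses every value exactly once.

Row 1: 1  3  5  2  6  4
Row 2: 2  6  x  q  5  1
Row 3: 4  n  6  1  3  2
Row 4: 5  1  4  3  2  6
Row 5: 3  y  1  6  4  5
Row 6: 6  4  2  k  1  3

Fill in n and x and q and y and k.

n = 5, x = 3, q = 4, y = 2, k = 5

Cell (2,3): column 3 already has {1, 2, 4, 5, 6} → 3.
At (row 3, col 2): row 3 already has {1, 2, 3, 4, 6}, so the value is 5.
Cell (5,2): row 5 already has {1, 3, 4, 5, 6} → 2.
At (row 6, col 4): row 6 already has {1, 2, 3, 4, 6}, so the value is 5.
At (row 2, col 4): row 2 already has {1, 2, 3, 5, 6}, so the value is 4.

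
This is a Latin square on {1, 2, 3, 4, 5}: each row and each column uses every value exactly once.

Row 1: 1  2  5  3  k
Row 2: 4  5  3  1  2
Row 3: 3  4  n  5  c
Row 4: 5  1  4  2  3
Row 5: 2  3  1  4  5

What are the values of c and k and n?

c = 1, k = 4, n = 2

Cell (1,5): row 1 already has {1, 2, 3, 5} → 4.
Cell (3,5): column 5 already has {2, 3, 4, 5} → 1.
At (row 3, col 3): row 3 already has {1, 3, 4, 5}, so the value is 2.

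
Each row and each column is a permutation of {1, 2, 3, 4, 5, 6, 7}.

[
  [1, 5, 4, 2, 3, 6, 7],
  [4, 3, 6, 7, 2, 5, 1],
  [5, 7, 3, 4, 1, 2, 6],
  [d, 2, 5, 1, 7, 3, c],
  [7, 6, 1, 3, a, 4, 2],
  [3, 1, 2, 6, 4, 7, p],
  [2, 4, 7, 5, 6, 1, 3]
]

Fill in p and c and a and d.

p = 5, c = 4, a = 5, d = 6

For row 5, column 5: row 5 already has {1, 2, 3, 4, 6, 7}; that leaves 5.
For row 6, column 7: row 6 already has {1, 2, 3, 4, 6, 7}; that leaves 5.
At (row 4, col 7): column 7 already has {1, 2, 3, 5, 6, 7}, so the value is 4.
For row 4, column 1: row 4 already has {1, 2, 3, 4, 5, 7}; that leaves 6.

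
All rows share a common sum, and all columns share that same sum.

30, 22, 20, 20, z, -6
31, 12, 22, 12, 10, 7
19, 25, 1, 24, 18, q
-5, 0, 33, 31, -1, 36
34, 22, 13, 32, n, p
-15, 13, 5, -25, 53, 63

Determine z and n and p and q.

Rows 2 and 4 both sum to 94, so that's the common total.
Row 3: 19 + 25 + 1 + 24 + 18 = 87, so its missing entry is 94 − 87 = 7.
Column 6: -6 + 7 + 7 + 36 + 63 = 107, so its missing entry is 94 − 107 = -13.
Row 5: 34 + 22 + 13 + 32 − 13 = 88, so its missing entry is 94 − 88 = 6.
Row 1: 30 + 22 + 20 + 20 − 6 = 86, so its missing entry is 94 − 86 = 8.

z = 8, n = 6, p = -13, q = 7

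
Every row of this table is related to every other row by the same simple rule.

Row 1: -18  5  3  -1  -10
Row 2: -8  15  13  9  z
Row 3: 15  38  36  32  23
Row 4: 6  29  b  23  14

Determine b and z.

The difference between any two rows is the same in every column — this is an addition table with the headers hidden.
Row 4 minus row 1 is 6 − (-18) = 24, so its entry in column 3 is 3 + 24 = 27.
Row 2 minus row 1 is -8 − (-18) = 10, so its entry in column 5 is -10 + 10 = 0.

b = 27, z = 0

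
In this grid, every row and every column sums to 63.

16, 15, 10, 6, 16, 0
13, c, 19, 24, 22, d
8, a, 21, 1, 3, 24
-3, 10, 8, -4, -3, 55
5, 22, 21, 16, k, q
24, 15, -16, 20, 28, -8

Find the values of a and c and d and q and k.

a = 6, c = -5, d = -10, q = 2, k = -3

The known cells in column 5 total 66, leaving 63 − 66 = -3 for the blank.
The known cells in row 3 total 57, leaving 63 − 57 = 6 for the blank.
The known cells in column 2 total 68, leaving 63 − 68 = -5 for the blank.
The known cells in row 2 total 73, leaving 63 − 73 = -10 for the blank.
The known cells in row 5 total 61, leaving 63 − 61 = 2 for the blank.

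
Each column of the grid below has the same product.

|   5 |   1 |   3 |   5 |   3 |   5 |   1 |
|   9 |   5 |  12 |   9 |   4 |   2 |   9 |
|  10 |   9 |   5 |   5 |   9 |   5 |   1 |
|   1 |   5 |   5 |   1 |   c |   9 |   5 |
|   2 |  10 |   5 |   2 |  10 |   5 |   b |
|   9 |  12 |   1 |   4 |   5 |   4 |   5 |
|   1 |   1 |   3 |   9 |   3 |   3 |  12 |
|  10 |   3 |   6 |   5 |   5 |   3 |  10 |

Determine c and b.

c = 1, b = 3

Columns 2 and 4 each multiply to 81000, so every column has product 81000.
Column 5: 3×4×9×10×5×3×5 = 81000, so the missing entry is 81000 ÷ 81000 = 1.
Column 7: 1×9×1×5×5×12×10 = 27000, so the missing entry is 81000 ÷ 27000 = 3.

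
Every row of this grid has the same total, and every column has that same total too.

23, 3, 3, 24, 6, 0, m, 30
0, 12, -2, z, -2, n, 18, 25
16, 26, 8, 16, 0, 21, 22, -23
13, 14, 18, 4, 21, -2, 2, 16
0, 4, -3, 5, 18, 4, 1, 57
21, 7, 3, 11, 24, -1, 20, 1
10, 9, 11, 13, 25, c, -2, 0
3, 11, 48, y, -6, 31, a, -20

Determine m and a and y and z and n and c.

Rows 3 and 4 both sum to 86, so that's the common total.
The known cells in row 7 total 66, leaving 86 − 66 = 20 for the blank.
The known cells in column 6 total 73, leaving 86 − 73 = 13 for the blank.
The known cells in row 1 total 89, leaving 86 − 89 = -3 for the blank.
The known cells in column 7 total 58, leaving 86 − 58 = 28 for the blank.
The known cells in row 8 total 95, leaving 86 − 95 = -9 for the blank.
The known cells in row 2 total 64, leaving 86 − 64 = 22 for the blank.

m = -3, a = 28, y = -9, z = 22, n = 13, c = 20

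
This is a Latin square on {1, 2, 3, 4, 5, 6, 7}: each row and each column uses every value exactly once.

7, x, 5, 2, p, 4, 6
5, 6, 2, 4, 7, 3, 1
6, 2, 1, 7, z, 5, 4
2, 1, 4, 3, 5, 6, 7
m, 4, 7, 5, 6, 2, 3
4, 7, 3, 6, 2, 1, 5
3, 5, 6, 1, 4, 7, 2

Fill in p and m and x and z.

p = 1, m = 1, x = 3, z = 3

At (row 1, col 2): column 2 already has {1, 2, 4, 5, 6, 7}, so the value is 3.
For row 3, column 5: row 3 already has {1, 2, 4, 5, 6, 7}; that leaves 3.
At (row 5, col 1): row 5 already has {2, 3, 4, 5, 6, 7}, so the value is 1.
For row 1, column 5: row 1 already has {2, 3, 4, 5, 6, 7}; that leaves 1.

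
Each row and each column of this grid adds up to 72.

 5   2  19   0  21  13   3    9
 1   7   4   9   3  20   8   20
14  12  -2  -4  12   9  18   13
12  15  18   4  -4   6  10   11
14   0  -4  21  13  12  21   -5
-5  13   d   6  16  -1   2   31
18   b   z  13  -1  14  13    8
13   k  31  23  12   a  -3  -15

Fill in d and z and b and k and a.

d = 10, z = -4, b = 11, k = 12, a = -1

The known cells in column 6 total 73, leaving 72 − 73 = -1 for the blank.
The known cells in row 8 total 60, leaving 72 − 60 = 12 for the blank.
The known cells in column 2 total 61, leaving 72 − 61 = 11 for the blank.
The known cells in row 7 total 76, leaving 72 − 76 = -4 for the blank.
The known cells in row 6 total 62, leaving 72 − 62 = 10 for the blank.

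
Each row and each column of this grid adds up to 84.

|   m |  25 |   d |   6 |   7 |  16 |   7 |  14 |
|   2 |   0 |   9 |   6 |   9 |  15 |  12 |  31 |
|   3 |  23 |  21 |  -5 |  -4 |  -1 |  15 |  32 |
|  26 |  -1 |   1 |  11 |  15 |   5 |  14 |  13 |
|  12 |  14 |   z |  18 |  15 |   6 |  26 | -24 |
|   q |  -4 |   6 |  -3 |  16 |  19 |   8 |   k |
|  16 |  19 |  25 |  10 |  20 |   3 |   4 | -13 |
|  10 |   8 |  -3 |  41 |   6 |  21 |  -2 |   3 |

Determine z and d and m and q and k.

z = 17, d = 8, m = 1, q = 14, k = 28

Column 8 has 14 + 31 + 32 + 13 − 24 − 13 + 3 = 56; the blank must be 84 − 56 = 28.
Row 5 has 12 + 14 + 18 + 15 + 6 + 26 − 24 = 67; the blank must be 84 − 67 = 17.
Column 3 has 9 + 21 + 1 + 17 + 6 + 25 − 3 = 76; the blank must be 84 − 76 = 8.
Row 1 has 25 + 8 + 6 + 7 + 16 + 7 + 14 = 83; the blank must be 84 − 83 = 1.
Row 6 has -4 + 6 − 3 + 16 + 19 + 8 + 28 = 70; the blank must be 84 − 70 = 14.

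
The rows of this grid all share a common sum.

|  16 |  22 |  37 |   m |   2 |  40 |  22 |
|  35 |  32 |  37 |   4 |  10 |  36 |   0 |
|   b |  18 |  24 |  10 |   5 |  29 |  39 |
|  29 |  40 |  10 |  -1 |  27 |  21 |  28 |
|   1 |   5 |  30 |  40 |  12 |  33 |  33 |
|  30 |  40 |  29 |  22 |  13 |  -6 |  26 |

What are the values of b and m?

b = 29, m = 15

Row 2 sums to 154 and so does row 5; that's the common total.
In row 3 the known cells total 125, leaving 154 − 125 = 29.
In row 1 the known cells total 139, leaving 154 − 139 = 15.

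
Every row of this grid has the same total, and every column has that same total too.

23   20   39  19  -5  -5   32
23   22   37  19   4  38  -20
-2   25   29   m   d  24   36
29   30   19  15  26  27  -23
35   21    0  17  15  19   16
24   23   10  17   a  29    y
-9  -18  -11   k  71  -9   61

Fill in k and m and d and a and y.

Rows 1 and 2 both sum to 123, so that's the common total.
The known cells in column 7 total 102, leaving 123 − 102 = 21 for the blank.
The known cells in row 6 total 124, leaving 123 − 124 = -1 for the blank.
The known cells in column 5 total 110, leaving 123 − 110 = 13 for the blank.
The known cells in row 3 total 125, leaving 123 − 125 = -2 for the blank.
The known cells in row 7 total 85, leaving 123 − 85 = 38 for the blank.

k = 38, m = -2, d = 13, a = -1, y = 21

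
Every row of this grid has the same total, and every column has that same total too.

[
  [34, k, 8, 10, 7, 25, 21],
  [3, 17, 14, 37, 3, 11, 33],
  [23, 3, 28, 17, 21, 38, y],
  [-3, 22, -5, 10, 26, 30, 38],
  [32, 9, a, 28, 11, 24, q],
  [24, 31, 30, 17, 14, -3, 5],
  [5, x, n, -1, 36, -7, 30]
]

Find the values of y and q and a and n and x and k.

Rows 2 and 4 both sum to 118, so that's the common total.
Row 1 has 34 + 8 + 10 + 7 + 25 + 21 = 105; the blank must be 118 − 105 = 13.
Column 2 has 13 + 17 + 3 + 22 + 9 + 31 = 95; the blank must be 118 − 95 = 23.
Row 7 has 5 + 23 − 1 + 36 − 7 + 30 = 86; the blank must be 118 − 86 = 32.
Column 3 has 8 + 14 + 28 − 5 + 30 + 32 = 107; the blank must be 118 − 107 = 11.
Row 5 has 32 + 9 + 11 + 28 + 11 + 24 = 115; the blank must be 118 − 115 = 3.
Row 3 has 23 + 3 + 28 + 17 + 21 + 38 = 130; the blank must be 118 − 130 = -12.

y = -12, q = 3, a = 11, n = 32, x = 23, k = 13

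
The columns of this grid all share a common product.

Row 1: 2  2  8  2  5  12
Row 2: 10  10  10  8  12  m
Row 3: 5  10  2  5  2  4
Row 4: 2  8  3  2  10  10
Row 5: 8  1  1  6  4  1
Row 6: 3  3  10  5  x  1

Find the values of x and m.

x = 1, m = 10

Columns 2 and 4 each multiply to 4800, so every column has product 4800.
Column 5: 5×12×2×10×4 = 4800, so the missing entry is 4800 ÷ 4800 = 1.
Column 6: 12×4×10×1×1 = 480, so the missing entry is 4800 ÷ 480 = 10.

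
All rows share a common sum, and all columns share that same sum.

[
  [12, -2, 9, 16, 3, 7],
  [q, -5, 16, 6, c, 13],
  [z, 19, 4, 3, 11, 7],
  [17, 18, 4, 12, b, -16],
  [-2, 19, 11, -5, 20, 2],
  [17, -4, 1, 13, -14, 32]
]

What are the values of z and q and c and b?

Rows 1 and 5 both sum to 45, so that's the common total.
Row 3 has 19 + 4 + 3 + 11 + 7 = 44; the blank must be 45 − 44 = 1.
Column 1 has 12 + 1 + 17 − 2 + 17 = 45; the blank must be 45 − 45 = 0.
Row 4 has 17 + 18 + 4 + 12 − 16 = 35; the blank must be 45 − 35 = 10.
Row 2 has 0 − 5 + 16 + 6 + 13 = 30; the blank must be 45 − 30 = 15.

z = 1, q = 0, c = 15, b = 10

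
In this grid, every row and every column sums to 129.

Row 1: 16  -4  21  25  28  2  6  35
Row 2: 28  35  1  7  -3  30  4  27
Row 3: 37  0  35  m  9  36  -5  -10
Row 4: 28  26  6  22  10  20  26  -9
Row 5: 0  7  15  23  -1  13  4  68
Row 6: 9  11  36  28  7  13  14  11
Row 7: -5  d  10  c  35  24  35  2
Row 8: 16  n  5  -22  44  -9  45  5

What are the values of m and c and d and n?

m = 27, c = 19, d = 9, n = 45

The known cells in row 3 total 102, leaving 129 − 102 = 27 for the blank.
The known cells in column 4 total 110, leaving 129 − 110 = 19 for the blank.
The known cells in row 7 total 120, leaving 129 − 120 = 9 for the blank.
The known cells in row 8 total 84, leaving 129 − 84 = 45 for the blank.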